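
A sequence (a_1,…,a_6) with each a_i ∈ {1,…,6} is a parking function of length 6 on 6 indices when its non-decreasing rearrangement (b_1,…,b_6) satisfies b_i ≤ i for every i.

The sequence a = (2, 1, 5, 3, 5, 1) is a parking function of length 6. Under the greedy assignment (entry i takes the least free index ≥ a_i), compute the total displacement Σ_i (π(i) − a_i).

4

Σπ(i) = 1+…+6 = 21; Σa = 2+1+5+3+5+1 = 17; disp = 21−17 = 4.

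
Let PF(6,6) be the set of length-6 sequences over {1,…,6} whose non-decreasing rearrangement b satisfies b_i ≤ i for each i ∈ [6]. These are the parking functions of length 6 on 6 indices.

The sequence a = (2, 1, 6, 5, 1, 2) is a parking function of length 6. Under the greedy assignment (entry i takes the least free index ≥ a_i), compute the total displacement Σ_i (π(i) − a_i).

4

Σπ(i) = 1+…+6 = 21; Σa = 2+1+6+5+1+2 = 17; disp = 21−17 = 4.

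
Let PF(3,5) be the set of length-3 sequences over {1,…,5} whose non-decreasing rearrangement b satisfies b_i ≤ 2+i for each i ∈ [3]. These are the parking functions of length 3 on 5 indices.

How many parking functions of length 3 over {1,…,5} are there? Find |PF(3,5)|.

108

Count = 3·6^2 = 3·36 = 108 [KW]
E.g. (2,5,4) → sorted (2,4,5): b_i ≤ 2+i ∀i, a PF.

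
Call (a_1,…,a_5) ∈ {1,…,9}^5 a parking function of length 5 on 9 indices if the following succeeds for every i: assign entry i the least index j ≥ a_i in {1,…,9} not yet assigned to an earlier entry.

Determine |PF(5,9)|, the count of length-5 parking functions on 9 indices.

50000

|PF| = (9−5+1)·(9+1)^(5−1) = 5 · 10000 = 50000
E.g. (5,2,4,5,1) → sorted (1,2,4,5,5): b_i ≤ 4+i ∀i, a PF.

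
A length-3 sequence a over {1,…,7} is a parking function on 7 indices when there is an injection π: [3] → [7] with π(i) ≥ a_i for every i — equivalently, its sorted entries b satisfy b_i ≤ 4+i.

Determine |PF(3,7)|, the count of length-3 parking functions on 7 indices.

320

|PF(3,7)| = (7+1−3)·(7+1)^{3−1} = 5 · 64 = 320 [KW]
Example (2,3,2) → sorted (2,2,3): b_i ≤ 4+i ∀i, a PF.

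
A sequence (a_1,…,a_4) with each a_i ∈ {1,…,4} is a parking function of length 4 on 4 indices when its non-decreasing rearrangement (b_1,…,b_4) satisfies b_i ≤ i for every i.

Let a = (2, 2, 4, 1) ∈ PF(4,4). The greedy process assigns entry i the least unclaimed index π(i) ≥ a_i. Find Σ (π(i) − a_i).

1

Σπ(i) = 1+…+4 = 10; Σa = 2+2+4+1 = 9; disp = 10−9 = 1.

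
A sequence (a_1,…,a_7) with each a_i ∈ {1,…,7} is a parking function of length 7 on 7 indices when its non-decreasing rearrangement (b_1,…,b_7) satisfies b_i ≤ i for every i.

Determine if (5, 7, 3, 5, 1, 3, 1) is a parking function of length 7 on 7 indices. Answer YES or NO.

YES

Sorted: b = (1, 1, 3, 3, 5, 5, 7).
  b_1=1 ≤ 1
  b_2=1 ≤ 2
  b_3=3 ≤ 3
  b_4=3 ≤ 4
  b_5=5 ≤ 5
  b_6=5 ≤ 6
  b_7=7 ≤ 7
All bounds hold ⇒ YES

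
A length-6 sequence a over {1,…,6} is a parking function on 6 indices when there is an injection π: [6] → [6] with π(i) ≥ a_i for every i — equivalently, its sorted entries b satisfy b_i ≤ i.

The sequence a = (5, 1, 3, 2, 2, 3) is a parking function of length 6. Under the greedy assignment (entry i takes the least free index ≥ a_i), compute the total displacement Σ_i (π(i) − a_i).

5

Σπ = 6·7/2 = 21 (π permutes [6]); Σa = 5+1+3+2+2+3 = 16; disp = 21−16 = 5.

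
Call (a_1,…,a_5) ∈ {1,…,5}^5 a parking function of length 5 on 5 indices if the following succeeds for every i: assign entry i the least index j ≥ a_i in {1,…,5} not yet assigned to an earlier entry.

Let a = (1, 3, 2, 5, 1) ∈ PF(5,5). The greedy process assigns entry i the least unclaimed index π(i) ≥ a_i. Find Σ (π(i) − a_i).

3

Σπ = 5·6/2 = 15 (π permutes [5]); Σa = 1+3+2+5+1 = 12; disp = 15−12 = 3.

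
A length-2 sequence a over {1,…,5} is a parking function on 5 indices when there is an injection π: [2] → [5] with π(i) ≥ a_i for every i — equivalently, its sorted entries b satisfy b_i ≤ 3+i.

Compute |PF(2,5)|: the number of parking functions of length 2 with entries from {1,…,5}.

24

#PF = (5−2+1)·(5+1)^(2−1) = 4×6 = 24 (Konheim–Weiss)
E.g. (3,2) → sorted (2,3): b_i ≤ 3+i ∀i, a PF.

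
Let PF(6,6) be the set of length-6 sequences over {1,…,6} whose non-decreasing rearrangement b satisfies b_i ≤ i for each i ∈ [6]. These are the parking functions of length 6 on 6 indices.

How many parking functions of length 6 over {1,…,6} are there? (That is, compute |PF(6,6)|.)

Count = (7−6)·7^(6−1) = 1 · 16807 = 16807 [KW]
Check (1,3,2,2,3,6) → sorted (1,2,2,3,3,6): b_i ≤ i ∀i, a PF.

16807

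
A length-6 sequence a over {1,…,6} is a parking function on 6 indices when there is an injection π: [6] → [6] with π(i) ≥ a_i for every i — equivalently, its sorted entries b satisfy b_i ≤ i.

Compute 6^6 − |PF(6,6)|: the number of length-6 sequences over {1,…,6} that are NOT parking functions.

|PF| = (6+1−6)·(6+1)^{6−1} = 1 · 16807 = 16807 [KW]
E.g. (6,4,5,6,5,4) → sorted (4,4,5,5,6,6): b_1=4>1, not a PF.
6^6 − 16807 = 46656 − 16807 = 29849

29849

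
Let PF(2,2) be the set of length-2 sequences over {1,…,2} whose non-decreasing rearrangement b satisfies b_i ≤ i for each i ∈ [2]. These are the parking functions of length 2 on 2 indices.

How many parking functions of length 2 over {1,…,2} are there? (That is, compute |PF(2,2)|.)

3

|PF| = (2−2+1)·(2+1)^(2−1) = 1×3 = 3 (Pollak)
Example (1,2) → sorted (1,2): b_i ≤ i ∀i, a PF.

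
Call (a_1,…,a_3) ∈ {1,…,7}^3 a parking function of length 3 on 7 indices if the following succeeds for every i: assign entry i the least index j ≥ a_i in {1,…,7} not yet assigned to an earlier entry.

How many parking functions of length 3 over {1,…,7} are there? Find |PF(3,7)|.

320

#PF = (7+1−3)·(7+1)^{3−1} = 5 · 64 = 320 (Konheim–Weiss)
One tuple (3,7,1) → sorted (1,3,7): b_i ≤ 4+i ∀i, a PF.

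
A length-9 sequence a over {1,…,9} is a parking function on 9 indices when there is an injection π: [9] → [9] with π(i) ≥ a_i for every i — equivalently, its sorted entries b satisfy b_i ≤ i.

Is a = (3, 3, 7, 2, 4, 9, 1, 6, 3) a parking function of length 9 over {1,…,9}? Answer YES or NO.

Rearranged: b = (1, 2, 3, 3, 3, 4, 6, 7, 9).
  b_1=1 ≤ 1
  b_2=2 ≤ 2
  b_3=3 ≤ 3
  b_4=3 ≤ 4
  b_5=3 ≤ 5
  b_6=4 ≤ 6
  b_7=6 ≤ 7
  b_8=7 ≤ 8
  b_9=9 ≤ 9
All bounds hold ⇒ YES

YES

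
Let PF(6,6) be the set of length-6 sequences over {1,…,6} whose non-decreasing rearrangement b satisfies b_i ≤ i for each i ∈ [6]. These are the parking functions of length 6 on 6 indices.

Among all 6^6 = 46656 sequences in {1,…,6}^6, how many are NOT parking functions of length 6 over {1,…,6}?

#PF = (7−6)·7^(6−1) = 1 · 16807 = 16807
E.g. (3,4,5,6,6,5) → sorted (3,4,5,5,6,6): b_1=3>1, not a PF.
So 46656 − 16807 = 29849 fail.

29849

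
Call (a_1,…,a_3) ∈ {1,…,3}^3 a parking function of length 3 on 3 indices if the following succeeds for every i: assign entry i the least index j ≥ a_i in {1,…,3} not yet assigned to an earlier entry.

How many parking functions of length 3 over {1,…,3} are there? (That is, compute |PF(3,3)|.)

16

|PF| = (3+1−3)·(3+1)^{3−1} = 1 · 16 = 16
Example (2,1,3) → sorted (1,2,3): b_i ≤ i ∀i, a PF.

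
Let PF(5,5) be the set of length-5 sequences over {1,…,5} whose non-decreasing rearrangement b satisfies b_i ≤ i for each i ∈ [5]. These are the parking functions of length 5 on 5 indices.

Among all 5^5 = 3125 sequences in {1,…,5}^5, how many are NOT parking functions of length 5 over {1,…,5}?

1829

|PF(5,5)| = (6−5)·6^(5−1) = 1×1296 = 1296
One tuple (5,5,2,3,5) → sorted (2,3,5,5,5): b_1=2>1, not a PF.
So 3125 − 1296 = 1829 fail.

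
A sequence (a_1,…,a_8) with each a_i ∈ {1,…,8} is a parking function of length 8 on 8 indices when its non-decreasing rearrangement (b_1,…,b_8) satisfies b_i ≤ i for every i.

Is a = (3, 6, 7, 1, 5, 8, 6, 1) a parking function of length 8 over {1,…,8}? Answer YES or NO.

Order a: b = (1, 1, 3, 5, 6, 6, 7, 8).
  b_1=1 ≤ 1
  b_2=1 ≤ 2
  b_3=3 ≤ 3
  b_4=5 > 4
  fails at i=4 ⇒ NO

NO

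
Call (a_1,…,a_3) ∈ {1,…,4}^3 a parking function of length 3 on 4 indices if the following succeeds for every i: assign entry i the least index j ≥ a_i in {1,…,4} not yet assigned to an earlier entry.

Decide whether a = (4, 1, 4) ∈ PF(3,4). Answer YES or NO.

NO

Rearranged: b = (1, 4, 4).
  b_1=1 ≤ 2
  b_2=4 > 3
  fails at i=2 ⇒ NO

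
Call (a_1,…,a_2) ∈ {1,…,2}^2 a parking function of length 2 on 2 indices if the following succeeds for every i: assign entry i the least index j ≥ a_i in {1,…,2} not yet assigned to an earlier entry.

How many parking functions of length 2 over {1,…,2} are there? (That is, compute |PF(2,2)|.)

3

Count = (2−2+1)·(2+1)^(2−1) = 1·3 = 3
Check (2,1) → sorted (1,2): b_i ≤ i ∀i, a PF.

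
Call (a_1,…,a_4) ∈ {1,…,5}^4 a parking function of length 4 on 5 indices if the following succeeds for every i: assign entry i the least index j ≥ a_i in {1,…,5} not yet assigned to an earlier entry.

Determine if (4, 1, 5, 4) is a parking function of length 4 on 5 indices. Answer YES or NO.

NO

Rearranged: b = (1, 4, 4, 5).
  b_1=1 ≤ 2
  b_2=4 > 3
  fails at i=2 ⇒ NO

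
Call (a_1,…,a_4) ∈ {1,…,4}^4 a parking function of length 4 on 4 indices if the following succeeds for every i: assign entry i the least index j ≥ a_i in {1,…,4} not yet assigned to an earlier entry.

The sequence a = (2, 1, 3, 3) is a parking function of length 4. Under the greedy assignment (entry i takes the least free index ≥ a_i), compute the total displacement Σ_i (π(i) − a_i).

1

Σπ = 10 ({1..4} each once); Σa = 2+1+3+3 = 9; disp = 10−9 = 1.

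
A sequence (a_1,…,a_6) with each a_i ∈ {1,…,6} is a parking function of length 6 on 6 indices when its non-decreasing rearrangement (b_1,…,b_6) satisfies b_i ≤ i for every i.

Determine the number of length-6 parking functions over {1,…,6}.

16807

|PF| = (6+1−6)·(6+1)^{6−1} = 1 · 16807 = 16807
Check (2,2,1,6,1,1) → sorted (1,1,1,2,2,6): b_i ≤ i ∀i, a PF.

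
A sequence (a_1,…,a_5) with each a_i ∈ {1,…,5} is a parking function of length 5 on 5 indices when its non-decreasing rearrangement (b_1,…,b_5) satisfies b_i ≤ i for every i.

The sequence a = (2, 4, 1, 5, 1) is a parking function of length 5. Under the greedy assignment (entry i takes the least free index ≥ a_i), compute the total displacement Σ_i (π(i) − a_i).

2

Σπ = 15 ({1..5} each once); Σa = 2+4+1+5+1 = 13; disp = 15−13 = 2.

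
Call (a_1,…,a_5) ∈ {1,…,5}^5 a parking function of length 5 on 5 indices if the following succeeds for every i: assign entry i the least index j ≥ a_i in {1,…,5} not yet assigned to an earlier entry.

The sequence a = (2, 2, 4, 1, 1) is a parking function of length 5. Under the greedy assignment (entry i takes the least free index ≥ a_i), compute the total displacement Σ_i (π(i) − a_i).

Σπ = 5·6/2 = 15 (π permutes [5]); Σa = 2+2+4+1+1 = 10; disp = 15−10 = 5.

5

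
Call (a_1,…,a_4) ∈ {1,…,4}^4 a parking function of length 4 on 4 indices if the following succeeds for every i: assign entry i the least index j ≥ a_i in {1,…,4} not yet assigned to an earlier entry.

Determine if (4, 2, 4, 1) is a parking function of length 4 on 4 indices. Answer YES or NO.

NO

Sorted: b = (1, 2, 4, 4).
  b_1=1 ≤ 1
  b_2=2 ≤ 2
  b_3=4 > 3
  fails at i=3 ⇒ NO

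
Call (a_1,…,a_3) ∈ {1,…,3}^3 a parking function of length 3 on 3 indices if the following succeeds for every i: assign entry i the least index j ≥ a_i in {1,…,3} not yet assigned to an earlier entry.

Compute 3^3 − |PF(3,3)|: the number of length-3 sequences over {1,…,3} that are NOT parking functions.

Count = (4−3)·4^(3−1) = 1×16 = 16 (Konheim–Weiss)
One tuple (3,2,3) → sorted (2,3,3): b_1=2>1, not a PF.
So 27 − 16 = 11 fail.

11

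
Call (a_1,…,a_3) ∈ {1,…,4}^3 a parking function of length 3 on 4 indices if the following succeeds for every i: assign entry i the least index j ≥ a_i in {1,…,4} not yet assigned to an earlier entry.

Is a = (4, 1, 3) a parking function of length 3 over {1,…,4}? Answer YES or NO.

Sorted: b = (1, 3, 4).
  b_1=1 ≤ 2
  b_2=3 ≤ 3
  b_3=4 ≤ 4
All bounds hold ⇒ YES

YES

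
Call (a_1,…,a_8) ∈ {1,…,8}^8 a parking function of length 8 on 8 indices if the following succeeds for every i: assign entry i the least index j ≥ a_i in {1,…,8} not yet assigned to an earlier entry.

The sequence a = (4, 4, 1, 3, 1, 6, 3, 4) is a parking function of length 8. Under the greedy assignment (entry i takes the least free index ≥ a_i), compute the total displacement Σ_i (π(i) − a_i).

10

Σπ = 8·9/2 = 36 (π permutes [8]); Σa = 4+4+1+3+1+6+3+4 = 26; disp = 36−26 = 10.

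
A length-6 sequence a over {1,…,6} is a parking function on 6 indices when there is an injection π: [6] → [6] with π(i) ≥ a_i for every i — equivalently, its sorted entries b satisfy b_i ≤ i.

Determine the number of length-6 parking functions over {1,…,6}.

#PF = 1·7^5 = 1·16807 = 16807
Example (2,6,2,3,1,2) → sorted (1,2,2,2,3,6): b_i ≤ i ∀i, a PF.

16807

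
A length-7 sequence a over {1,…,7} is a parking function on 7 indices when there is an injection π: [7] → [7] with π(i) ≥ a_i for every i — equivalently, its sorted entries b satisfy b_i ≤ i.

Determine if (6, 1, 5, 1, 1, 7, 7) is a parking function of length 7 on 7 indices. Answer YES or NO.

Sorted: b = (1, 1, 1, 5, 6, 7, 7).
  b_1=1 ≤ 1
  b_2=1 ≤ 2
  b_3=1 ≤ 3
  b_4=5 > 4
  fails at i=4 ⇒ NO

NO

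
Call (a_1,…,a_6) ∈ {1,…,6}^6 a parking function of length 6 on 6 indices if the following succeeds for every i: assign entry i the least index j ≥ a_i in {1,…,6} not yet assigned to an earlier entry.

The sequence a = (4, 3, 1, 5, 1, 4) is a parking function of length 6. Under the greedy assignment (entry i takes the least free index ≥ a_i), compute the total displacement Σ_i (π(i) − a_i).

Σπ(i) = 1+…+6 = 21; Σa = 4+3+1+5+1+4 = 18; disp = 21−18 = 3.

3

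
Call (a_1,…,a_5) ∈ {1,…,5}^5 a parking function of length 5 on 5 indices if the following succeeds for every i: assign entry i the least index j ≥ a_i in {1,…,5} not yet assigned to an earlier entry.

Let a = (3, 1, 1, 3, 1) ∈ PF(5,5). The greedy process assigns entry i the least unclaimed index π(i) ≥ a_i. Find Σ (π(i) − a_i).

6

Σπ(i) = 1+…+5 = 15; Σa = 3+1+1+3+1 = 9; disp = 15−9 = 6.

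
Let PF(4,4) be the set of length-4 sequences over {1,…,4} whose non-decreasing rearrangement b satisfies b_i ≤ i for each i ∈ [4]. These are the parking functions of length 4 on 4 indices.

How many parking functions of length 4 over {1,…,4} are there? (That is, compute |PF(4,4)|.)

125

|PF(4,4)| = (4−4+1)·(4+1)^(4−1) = 1 · 125 = 125
Check (1,4,3,2) → sorted (1,2,3,4): b_i ≤ i ∀i, a PF.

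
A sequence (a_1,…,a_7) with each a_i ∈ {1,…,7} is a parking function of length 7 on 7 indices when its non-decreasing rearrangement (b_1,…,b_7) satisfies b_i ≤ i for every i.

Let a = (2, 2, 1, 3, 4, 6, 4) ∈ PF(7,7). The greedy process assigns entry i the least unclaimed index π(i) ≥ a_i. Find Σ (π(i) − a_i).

Σπ = 7·8/2 = 28 (π permutes [7]); Σa = 2+2+1+3+4+6+4 = 22; disp = 28−22 = 6.

6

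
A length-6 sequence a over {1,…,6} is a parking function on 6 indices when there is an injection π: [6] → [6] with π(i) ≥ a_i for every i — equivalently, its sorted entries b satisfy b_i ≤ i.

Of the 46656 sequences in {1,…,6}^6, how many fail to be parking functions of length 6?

29849

Count = (7−6)·7^(6−1) = 1×16807 = 16807 [KW]
One tuple (5,2,2,5,5,2) → sorted (2,2,2,5,5,5): b_1=2>1, not a PF.
Total 46656; non-PF = 46656−16807 = 29849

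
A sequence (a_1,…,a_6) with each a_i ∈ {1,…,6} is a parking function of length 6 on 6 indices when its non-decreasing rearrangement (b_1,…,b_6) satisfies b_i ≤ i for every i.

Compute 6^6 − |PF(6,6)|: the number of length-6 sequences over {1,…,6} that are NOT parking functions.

|PF(6,6)| = (6−6+1)·(6+1)^(6−1) = 1·16807 = 16807 [KW]
Example (4,3,3,6,3,6) → sorted (3,3,3,4,6,6): b_1=3>1, not a PF.
6^6 − 16807 = 46656 − 16807 = 29849

29849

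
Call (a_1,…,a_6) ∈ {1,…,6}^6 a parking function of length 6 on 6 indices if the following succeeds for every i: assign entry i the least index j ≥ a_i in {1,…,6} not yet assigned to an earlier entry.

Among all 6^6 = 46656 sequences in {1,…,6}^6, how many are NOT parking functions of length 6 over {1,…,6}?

29849

#PF = (7−6)·7^(6−1) = 1 · 16807 = 16807 (Konheim–Weiss)
Check (4,5,6,4,5,6) → sorted (4,4,5,5,6,6): b_1=4>1, not a PF.
Total 46656; non-PF = 46656−16807 = 29849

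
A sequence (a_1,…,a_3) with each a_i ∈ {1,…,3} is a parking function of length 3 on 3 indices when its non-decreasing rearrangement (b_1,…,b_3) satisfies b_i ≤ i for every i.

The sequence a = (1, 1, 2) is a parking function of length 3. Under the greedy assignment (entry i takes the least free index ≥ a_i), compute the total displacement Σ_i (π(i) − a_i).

Σπ = 6 ({1..3} each once); Σa = 1+1+2 = 4; disp = 6−4 = 2.

2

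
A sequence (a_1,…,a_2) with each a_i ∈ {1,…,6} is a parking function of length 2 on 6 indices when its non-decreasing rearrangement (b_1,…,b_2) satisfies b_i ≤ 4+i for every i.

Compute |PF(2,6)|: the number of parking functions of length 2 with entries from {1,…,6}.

35

#PF = (6+1−2)·(6+1)^{2−1} = 5×7 = 35 (Konheim–Weiss)
E.g. (4,1) → sorted (1,4): b_i ≤ 4+i ∀i, a PF.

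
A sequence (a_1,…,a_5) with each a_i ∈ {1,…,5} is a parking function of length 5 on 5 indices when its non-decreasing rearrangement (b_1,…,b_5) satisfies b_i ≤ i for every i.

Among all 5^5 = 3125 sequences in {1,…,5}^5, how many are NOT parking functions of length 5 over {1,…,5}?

#PF = (6−5)·6^(5−1) = 1·1296 = 1296 [KW]
One tuple (1,5,5,5,5) → sorted (1,5,5,5,5): b_2=5>2, not a PF.
5^5 − 1296 = 3125 − 1296 = 1829

1829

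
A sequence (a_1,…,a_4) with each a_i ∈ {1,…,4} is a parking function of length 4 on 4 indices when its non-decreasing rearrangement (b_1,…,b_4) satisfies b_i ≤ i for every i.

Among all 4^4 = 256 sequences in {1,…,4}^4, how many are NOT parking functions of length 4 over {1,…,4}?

131

|PF(4,4)| = (4−4+1)·(4+1)^(4−1) = 1 · 125 = 125
Example (2,4,4,2) → sorted (2,2,4,4): b_1=2>1, not a PF.
So 256 − 125 = 131 fail.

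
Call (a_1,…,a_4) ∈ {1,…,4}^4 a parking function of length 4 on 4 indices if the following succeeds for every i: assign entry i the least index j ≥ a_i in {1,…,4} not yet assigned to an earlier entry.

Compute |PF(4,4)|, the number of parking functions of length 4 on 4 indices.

#PF = 1·5^3 = 1·125 = 125
E.g. (3,1,1,4) → sorted (1,1,3,4): b_i ≤ i ∀i, a PF.

125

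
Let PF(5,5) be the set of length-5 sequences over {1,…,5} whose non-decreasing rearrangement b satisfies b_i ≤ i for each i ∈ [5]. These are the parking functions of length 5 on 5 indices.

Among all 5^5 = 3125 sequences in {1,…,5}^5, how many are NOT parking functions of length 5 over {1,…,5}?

|PF(5,5)| = 1·6^4 = 1 · 1296 = 1296
E.g. (2,3,3,4,2) → sorted (2,2,3,3,4): b_1=2>1, not a PF.
Total 3125; non-PF = 3125−1296 = 1829

1829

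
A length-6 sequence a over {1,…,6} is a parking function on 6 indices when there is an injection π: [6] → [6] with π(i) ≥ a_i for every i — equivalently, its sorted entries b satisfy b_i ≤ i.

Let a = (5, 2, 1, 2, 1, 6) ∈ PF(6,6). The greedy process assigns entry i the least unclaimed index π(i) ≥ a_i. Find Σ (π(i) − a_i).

Σπ = 6·7/2 = 21 (π permutes [6]); Σa = 5+2+1+2+1+6 = 17; disp = 21−17 = 4.

4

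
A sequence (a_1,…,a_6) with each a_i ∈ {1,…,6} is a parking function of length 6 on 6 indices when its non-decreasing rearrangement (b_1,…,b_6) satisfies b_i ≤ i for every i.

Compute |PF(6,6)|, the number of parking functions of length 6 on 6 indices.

|PF(6,6)| = (6+1−6)·(6+1)^{6−1} = 1 · 16807 = 16807
Check (3,1,4,5,2,5) → sorted (1,2,3,4,5,5): b_i ≤ i ∀i, a PF.

16807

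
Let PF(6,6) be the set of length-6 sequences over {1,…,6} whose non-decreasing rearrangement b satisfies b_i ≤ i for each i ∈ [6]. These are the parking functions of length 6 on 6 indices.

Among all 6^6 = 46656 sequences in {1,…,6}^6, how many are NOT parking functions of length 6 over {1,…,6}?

#PF = (6+1−6)·(6+1)^{6−1} = 1 · 16807 = 16807 (Pollak)
Check (5,4,4,4,5,4) → sorted (4,4,4,4,5,5): b_1=4>1, not a PF.
Total 46656; non-PF = 46656−16807 = 29849

29849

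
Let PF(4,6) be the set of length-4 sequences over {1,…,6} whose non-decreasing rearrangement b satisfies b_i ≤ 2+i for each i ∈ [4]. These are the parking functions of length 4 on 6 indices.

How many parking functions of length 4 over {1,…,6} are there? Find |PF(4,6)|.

1029

|PF(4,6)| = 3·7^3 = 3×343 = 1029 [KW]
Example (5,4,3,5) → sorted (3,4,5,5): b_i ≤ 2+i ∀i, a PF.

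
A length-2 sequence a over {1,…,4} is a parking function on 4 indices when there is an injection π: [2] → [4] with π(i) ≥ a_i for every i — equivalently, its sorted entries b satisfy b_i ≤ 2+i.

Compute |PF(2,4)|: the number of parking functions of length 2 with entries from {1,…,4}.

|PF(2,4)| = (5−2)·5^(2−1) = 3 · 5 = 15 (Konheim–Weiss)
Example (4,2) → sorted (2,4): b_i ≤ 2+i ∀i, a PF.

15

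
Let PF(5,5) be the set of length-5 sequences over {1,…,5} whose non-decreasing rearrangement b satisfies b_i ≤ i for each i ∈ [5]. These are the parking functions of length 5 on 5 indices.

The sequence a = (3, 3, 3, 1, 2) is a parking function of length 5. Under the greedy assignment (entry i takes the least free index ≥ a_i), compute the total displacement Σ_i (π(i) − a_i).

3

Σπ = 15 ({1..5} each once); Σa = 3+3+3+1+2 = 12; disp = 15−12 = 3.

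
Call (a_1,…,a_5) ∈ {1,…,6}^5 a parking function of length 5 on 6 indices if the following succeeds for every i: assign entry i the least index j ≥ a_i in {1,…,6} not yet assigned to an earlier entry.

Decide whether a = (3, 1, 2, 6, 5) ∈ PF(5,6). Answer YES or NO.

YES

Sorted: b = (1, 2, 3, 5, 6).
  b_1=1 ≤ 2
  b_2=2 ≤ 3
  b_3=3 ≤ 4
  b_4=5 ≤ 5
  b_5=6 ≤ 6
All bounds hold ⇒ YES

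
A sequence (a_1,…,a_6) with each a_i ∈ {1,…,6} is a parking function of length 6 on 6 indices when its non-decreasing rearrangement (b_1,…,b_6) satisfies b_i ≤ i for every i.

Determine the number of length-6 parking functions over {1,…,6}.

|PF(6,6)| = (7−6)·7^(6−1) = 1·16807 = 16807 (Pollak)
E.g. (2,2,4,3,1,3) → sorted (1,2,2,3,3,4): b_i ≤ i ∀i, a PF.

16807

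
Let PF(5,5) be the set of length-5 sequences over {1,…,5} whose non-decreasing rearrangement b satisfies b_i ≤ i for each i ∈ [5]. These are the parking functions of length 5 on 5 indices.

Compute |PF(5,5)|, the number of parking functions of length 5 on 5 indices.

|PF(5,5)| = (5−5+1)·(5+1)^(5−1) = 1 · 1296 = 1296 (Konheim–Weiss)
One tuple (2,1,3,3,2) → sorted (1,2,2,3,3): b_i ≤ i ∀i, a PF.

1296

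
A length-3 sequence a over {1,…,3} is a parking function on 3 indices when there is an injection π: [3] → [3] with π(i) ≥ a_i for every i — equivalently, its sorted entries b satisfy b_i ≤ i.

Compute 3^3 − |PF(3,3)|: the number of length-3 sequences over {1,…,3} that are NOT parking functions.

Count = (3−3+1)·(3+1)^(3−1) = 1·16 = 16
Check (3,2,2) → sorted (2,2,3): b_1=2>1, not a PF.
So 27 − 16 = 11 fail.

11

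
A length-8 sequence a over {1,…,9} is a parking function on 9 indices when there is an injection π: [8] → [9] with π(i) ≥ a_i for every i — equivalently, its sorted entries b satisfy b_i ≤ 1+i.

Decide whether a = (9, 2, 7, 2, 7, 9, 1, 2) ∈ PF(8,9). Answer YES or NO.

Order a: b = (1, 2, 2, 2, 7, 7, 9, 9).
  b_1=1 ≤ 2
  b_2=2 ≤ 3
  b_3=2 ≤ 4
  b_4=2 ≤ 5
  b_5=7 > 6
  fails at i=5 ⇒ NO

NO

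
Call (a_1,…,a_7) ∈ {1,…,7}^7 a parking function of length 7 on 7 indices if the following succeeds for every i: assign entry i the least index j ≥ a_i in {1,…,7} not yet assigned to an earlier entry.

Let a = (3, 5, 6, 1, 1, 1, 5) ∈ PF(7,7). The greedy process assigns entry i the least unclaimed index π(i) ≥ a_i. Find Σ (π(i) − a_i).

6

Σπ(i) = 1+…+7 = 28; Σa = 3+5+6+1+1+1+5 = 22; disp = 28−22 = 6.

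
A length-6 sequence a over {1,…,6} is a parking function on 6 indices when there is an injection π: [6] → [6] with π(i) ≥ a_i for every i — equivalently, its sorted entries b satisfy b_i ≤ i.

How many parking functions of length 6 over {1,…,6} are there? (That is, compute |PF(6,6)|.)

#PF = (6+1−6)·(6+1)^{6−1} = 1 · 16807 = 16807 [KW]
Check (1,6,5,2,3,4) → sorted (1,2,3,4,5,6): b_i ≤ i ∀i, a PF.

16807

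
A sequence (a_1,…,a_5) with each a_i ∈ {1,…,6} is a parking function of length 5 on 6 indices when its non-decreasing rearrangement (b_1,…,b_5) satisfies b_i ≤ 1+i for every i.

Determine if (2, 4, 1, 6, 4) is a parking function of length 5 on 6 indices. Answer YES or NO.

YES

Rearranged: b = (1, 2, 4, 4, 6).
  b_1=1 ≤ 2
  b_2=2 ≤ 3
  b_3=4 ≤ 4
  b_4=4 ≤ 5
  b_5=6 ≤ 6
All bounds hold ⇒ YES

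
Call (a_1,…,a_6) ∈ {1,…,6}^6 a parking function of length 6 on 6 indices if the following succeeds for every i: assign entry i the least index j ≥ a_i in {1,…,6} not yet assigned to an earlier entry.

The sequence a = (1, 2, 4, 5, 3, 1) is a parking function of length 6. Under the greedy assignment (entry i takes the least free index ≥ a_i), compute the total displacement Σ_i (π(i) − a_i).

Σπ(i) = 1+…+6 = 21; Σa = 1+2+4+5+3+1 = 16; disp = 21−16 = 5.

5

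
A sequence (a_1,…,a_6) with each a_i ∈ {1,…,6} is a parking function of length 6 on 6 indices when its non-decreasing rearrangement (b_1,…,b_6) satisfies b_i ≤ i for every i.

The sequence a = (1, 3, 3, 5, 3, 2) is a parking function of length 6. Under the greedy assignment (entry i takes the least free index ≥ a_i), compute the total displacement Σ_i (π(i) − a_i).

Σπ = 6·7/2 = 21 (π permutes [6]); Σa = 1+3+3+5+3+2 = 17; disp = 21−17 = 4.

4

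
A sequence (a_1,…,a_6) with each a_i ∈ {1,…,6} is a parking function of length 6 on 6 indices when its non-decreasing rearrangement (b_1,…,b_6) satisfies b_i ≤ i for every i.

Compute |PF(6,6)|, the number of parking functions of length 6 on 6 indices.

16807

|PF| = (6−6+1)·(6+1)^(6−1) = 1·16807 = 16807 (Pollak)
One tuple (1,3,3,2,1,1) → sorted (1,1,1,2,3,3): b_i ≤ i ∀i, a PF.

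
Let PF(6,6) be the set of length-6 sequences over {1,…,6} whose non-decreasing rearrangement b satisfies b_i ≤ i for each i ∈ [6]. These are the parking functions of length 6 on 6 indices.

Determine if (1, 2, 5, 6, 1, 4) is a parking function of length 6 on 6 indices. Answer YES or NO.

YES

Rearranged: b = (1, 1, 2, 4, 5, 6).
  b_1=1 ≤ 1
  b_2=1 ≤ 2
  b_3=2 ≤ 3
  b_4=4 ≤ 4
  b_5=5 ≤ 5
  b_6=6 ≤ 6
All bounds hold ⇒ YES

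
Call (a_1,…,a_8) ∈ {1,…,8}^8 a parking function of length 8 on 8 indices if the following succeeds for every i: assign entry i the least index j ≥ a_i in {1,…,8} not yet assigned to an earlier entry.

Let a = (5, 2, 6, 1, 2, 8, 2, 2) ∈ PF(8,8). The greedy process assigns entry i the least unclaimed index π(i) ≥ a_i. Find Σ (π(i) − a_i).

8

Σπ = 36 ({1..8} each once); Σa = 5+2+6+1+2+8+2+2 = 28; disp = 36−28 = 8.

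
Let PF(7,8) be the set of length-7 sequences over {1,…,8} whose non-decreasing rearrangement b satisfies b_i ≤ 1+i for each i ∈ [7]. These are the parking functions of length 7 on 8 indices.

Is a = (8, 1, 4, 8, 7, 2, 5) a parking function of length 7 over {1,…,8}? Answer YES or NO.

Order a: b = (1, 2, 4, 5, 7, 8, 8).
  b_1=1 ≤ 2
  b_2=2 ≤ 3
  b_3=4 ≤ 4
  b_4=5 ≤ 5
  b_5=7 > 6
  fails at i=5 ⇒ NO

NO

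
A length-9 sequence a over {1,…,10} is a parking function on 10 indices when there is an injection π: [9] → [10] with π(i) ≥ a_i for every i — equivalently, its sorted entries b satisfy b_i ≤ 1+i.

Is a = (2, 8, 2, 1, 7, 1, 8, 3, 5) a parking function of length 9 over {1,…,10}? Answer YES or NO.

YES

Rearranged: b = (1, 1, 2, 2, 3, 5, 7, 8, 8).
  b_1=1 ≤ 2
  b_2=1 ≤ 3
  b_3=2 ≤ 4
  b_4=2 ≤ 5
  b_5=3 ≤ 6
  b_6=5 ≤ 7
  b_7=7 ≤ 8
  b_8=8 ≤ 9
  b_9=8 ≤ 10
All bounds hold ⇒ YES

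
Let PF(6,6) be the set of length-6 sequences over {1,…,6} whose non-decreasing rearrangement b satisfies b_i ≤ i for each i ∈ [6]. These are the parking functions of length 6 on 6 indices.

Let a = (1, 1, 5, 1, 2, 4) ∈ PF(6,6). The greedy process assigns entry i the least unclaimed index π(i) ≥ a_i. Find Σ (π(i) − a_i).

7

Σπ(i) = 1+…+6 = 21; Σa = 1+1+5+1+2+4 = 14; disp = 21−14 = 7.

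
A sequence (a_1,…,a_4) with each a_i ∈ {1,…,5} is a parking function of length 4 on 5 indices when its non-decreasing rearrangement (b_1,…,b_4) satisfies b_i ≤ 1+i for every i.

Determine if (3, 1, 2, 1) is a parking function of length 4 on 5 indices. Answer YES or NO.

YES

Sorted: b = (1, 1, 2, 3).
  b_1=1 ≤ 2
  b_2=1 ≤ 3
  b_3=2 ≤ 4
  b_4=3 ≤ 5
All bounds hold ⇒ YES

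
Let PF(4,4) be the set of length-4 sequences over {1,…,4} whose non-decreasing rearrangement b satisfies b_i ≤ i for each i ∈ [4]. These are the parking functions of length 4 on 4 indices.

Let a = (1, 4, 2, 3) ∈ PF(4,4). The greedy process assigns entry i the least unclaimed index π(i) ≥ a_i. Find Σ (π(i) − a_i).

0

Σπ = 4·5/2 = 10 (π permutes [4]); Σa = 1+4+2+3 = 10; disp = 10−10 = 0.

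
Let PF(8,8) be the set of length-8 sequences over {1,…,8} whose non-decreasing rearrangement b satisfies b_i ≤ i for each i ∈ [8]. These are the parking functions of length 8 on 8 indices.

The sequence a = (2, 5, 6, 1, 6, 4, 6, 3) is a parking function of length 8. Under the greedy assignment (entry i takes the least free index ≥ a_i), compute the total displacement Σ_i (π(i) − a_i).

Σπ = 36 ({1..8} each once); Σa = 2+5+6+1+6+4+6+3 = 33; disp = 36−33 = 3.

3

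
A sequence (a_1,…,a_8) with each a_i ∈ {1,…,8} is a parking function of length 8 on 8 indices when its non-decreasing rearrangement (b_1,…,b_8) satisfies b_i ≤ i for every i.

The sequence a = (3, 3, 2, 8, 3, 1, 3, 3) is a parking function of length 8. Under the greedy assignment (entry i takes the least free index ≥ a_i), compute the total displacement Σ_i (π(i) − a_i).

10

Σπ = 8·9/2 = 36 (π permutes [8]); Σa = 3+3+2+8+3+1+3+3 = 26; disp = 36−26 = 10.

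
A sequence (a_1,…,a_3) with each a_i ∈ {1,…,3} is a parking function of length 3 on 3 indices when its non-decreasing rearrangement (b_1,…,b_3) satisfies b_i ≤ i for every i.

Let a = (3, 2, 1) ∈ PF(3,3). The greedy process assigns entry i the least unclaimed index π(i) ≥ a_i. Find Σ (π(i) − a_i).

0

Σπ = 3·4/2 = 6 (π permutes [3]); Σa = 3+2+1 = 6; disp = 6−6 = 0.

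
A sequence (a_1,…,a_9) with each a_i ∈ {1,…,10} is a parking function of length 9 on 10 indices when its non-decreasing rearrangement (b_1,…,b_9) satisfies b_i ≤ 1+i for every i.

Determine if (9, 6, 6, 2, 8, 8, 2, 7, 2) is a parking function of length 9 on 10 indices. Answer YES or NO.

Sorted: b = (2, 2, 2, 6, 6, 7, 8, 8, 9).
  b_1=2 ≤ 2
  b_2=2 ≤ 3
  b_3=2 ≤ 4
  b_4=6 > 5
  fails at i=4 ⇒ NO

NO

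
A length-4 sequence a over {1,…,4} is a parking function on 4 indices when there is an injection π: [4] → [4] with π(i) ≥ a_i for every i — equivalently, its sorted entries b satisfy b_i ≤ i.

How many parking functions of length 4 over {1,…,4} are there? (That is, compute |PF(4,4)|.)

125

|PF(4,4)| = 1·5^3 = 1×125 = 125 [KW]
E.g. (4,2,1,3) → sorted (1,2,3,4): b_i ≤ i ∀i, a PF.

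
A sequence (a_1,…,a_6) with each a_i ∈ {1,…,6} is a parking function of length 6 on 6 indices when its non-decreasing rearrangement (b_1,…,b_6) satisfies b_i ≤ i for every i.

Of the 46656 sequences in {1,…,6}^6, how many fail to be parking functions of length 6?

29849

|PF(6,6)| = (6+1−6)·(6+1)^{6−1} = 1 · 16807 = 16807 (Konheim–Weiss)
Example (3,2,4,3,2,4) → sorted (2,2,3,3,4,4): b_1=2>1, not a PF.
6^6 − 16807 = 46656 − 16807 = 29849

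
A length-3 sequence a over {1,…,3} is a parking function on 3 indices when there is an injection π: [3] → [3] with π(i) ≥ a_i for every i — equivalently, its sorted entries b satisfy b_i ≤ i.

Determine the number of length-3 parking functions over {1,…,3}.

16

#PF = (4−3)·4^(3−1) = 1 · 16 = 16
E.g. (3,2,1) → sorted (1,2,3): b_i ≤ i ∀i, a PF.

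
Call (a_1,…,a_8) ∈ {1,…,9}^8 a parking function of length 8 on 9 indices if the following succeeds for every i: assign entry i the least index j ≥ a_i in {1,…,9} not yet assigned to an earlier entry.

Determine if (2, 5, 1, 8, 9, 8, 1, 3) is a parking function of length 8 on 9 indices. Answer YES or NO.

Sorted: b = (1, 1, 2, 3, 5, 8, 8, 9).
  b_1=1 ≤ 2
  b_2=1 ≤ 3
  b_3=2 ≤ 4
  b_4=3 ≤ 5
  b_5=5 ≤ 6
  b_6=8 > 7
  fails at i=6 ⇒ NO

NO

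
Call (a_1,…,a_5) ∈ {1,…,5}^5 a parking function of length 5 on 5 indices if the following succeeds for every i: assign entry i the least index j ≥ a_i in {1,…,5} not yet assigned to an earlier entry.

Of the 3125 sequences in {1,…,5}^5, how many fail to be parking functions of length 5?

1829

#PF = (5−5+1)·(5+1)^(5−1) = 1 · 1296 = 1296 (Konheim–Weiss)
One tuple (1,5,5,2,3) → sorted (1,2,3,5,5): b_4=5>4, not a PF.
5^5 − 1296 = 3125 − 1296 = 1829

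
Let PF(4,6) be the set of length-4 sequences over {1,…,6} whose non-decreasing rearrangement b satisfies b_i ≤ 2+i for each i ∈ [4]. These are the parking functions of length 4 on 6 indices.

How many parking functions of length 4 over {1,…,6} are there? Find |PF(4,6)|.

1029

Count = 3·7^3 = 3 · 343 = 1029 (Pollak)
E.g. (2,1,5,4) → sorted (1,2,4,5): b_i ≤ 2+i ∀i, a PF.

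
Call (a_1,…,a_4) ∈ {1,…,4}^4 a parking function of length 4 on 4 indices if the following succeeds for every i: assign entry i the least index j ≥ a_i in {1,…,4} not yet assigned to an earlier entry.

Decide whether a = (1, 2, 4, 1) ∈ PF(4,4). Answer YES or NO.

YES

Sorted: b = (1, 1, 2, 4).
  b_1=1 ≤ 1
  b_2=1 ≤ 2
  b_3=2 ≤ 3
  b_4=4 ≤ 4
All bounds hold ⇒ YES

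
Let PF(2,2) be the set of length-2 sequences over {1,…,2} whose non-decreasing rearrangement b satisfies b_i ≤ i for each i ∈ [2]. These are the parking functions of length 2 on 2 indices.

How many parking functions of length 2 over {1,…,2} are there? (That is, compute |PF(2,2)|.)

|PF| = 1·3^1 = 1·3 = 3 (Pollak)
Example (1,2) → sorted (1,2): b_i ≤ i ∀i, a PF.

3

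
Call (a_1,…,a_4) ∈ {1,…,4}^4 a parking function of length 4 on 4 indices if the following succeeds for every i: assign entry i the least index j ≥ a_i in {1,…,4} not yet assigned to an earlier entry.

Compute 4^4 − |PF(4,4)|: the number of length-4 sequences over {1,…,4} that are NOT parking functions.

Count = (4+1−4)·(4+1)^{4−1} = 1·125 = 125 (Pollak)
Check (4,4,3,2) → sorted (2,3,4,4): b_1=2>1, not a PF.
So 256 − 125 = 131 fail.

131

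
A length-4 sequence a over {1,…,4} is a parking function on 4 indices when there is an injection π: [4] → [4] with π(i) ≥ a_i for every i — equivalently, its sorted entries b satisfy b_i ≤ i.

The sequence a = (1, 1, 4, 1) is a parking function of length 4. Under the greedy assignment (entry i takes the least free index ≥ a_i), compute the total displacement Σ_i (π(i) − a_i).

Σπ = 10 ({1..4} each once); Σa = 1+1+4+1 = 7; disp = 10−7 = 3.

3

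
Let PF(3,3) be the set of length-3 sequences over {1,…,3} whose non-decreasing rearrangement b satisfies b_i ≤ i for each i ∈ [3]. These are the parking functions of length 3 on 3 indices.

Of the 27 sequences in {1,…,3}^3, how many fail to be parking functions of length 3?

|PF(3,3)| = (3+1−3)·(3+1)^{3−1} = 1 · 16 = 16 [KW]
Check (2,2,2) → sorted (2,2,2): b_1=2>1, not a PF.
3^3 − 16 = 27 − 16 = 11

11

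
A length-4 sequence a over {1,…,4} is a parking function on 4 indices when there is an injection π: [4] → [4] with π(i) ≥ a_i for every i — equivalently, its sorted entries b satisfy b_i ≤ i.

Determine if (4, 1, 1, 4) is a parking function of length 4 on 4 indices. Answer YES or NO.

Sorted: b = (1, 1, 4, 4).
  b_1=1 ≤ 1
  b_2=1 ≤ 2
  b_3=4 > 3
  fails at i=3 ⇒ NO

NO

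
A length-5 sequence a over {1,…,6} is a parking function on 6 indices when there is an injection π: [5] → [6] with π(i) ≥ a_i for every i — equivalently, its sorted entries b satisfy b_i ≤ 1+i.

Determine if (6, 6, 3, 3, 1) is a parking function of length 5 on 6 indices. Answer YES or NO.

Sorted: b = (1, 3, 3, 6, 6).
  b_1=1 ≤ 2
  b_2=3 ≤ 3
  b_3=3 ≤ 4
  b_4=6 > 5
  fails at i=4 ⇒ NO

NO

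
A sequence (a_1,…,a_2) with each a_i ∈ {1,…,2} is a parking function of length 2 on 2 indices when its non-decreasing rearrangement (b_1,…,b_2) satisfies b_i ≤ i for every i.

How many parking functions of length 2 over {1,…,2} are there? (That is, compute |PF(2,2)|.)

3

|PF| = (3−2)·3^(2−1) = 1·3 = 3
Check (1,2) → sorted (1,2): b_i ≤ i ∀i, a PF.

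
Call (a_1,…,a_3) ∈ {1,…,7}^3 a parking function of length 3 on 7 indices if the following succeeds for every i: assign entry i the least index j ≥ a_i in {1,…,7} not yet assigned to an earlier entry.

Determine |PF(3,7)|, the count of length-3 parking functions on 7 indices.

#PF = (7+1−3)·(7+1)^{3−1} = 5 · 64 = 320 (Konheim–Weiss)
E.g. (1,6,2) → sorted (1,2,6): b_i ≤ 4+i ∀i, a PF.

320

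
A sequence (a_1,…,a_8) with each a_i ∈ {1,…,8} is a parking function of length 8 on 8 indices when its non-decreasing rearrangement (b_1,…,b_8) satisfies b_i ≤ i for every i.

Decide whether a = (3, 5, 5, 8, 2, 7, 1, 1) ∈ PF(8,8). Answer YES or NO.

YES

Order a: b = (1, 1, 2, 3, 5, 5, 7, 8).
  b_1=1 ≤ 1
  b_2=1 ≤ 2
  b_3=2 ≤ 3
  b_4=3 ≤ 4
  b_5=5 ≤ 5
  b_6=5 ≤ 6
  b_7=7 ≤ 7
  b_8=8 ≤ 8
All bounds hold ⇒ YES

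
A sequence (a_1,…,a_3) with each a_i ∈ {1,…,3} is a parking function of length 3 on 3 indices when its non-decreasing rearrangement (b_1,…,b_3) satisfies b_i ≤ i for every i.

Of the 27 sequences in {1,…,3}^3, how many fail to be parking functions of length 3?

11

#PF = (3−3+1)·(3+1)^(3−1) = 1 · 16 = 16 [KW]
One tuple (3,1,3) → sorted (1,3,3): b_2=3>2, not a PF.
So 27 − 16 = 11 fail.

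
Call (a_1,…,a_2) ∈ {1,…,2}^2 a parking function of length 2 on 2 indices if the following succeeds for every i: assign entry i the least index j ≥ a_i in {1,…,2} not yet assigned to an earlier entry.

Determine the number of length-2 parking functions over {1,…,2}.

3

#PF = 1·3^1 = 1·3 = 3
Check (1,1) → sorted (1,1): b_i ≤ i ∀i, a PF.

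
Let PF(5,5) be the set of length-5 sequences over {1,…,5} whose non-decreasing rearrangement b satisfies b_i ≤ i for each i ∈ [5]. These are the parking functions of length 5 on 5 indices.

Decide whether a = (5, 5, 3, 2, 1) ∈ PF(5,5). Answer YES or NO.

Rearranged: b = (1, 2, 3, 5, 5).
  b_1=1 ≤ 1
  b_2=2 ≤ 2
  b_3=3 ≤ 3
  b_4=5 > 4
  fails at i=4 ⇒ NO

NO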